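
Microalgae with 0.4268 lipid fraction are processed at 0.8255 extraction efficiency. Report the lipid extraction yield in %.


Y = lipid_content * extraction_eff * 100
= 0.4268 * 0.8255 * 100
= 35.2323%

35.2323%


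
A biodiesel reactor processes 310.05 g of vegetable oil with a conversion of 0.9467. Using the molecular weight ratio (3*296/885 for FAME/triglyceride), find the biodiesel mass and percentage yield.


m_FAME = oil * conv * (3 * 296 / 885) = oil * conv * (888/885)
= 310.05 * 0.9467 * 888 / 885
= 294.5193 g
Y = m_FAME / oil * 100 = conv * (888/885) * 100
= 0.9467 * 888 / 885 * 100
= 94.99%

294.5193 g FAME; Y = 94.99%


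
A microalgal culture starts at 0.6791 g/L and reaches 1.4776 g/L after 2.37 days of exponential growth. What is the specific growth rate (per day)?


mu = ln(X2/X1) / dt
= ln(1.4776/0.6791) / 2.37
= 0.3280 per day

0.3280 per day


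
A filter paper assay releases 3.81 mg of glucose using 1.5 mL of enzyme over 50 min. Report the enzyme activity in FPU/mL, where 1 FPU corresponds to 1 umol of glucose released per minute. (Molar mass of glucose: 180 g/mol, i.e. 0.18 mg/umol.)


Activity = glucose_mg / (0.18 mg/umol * V_mL * t_min)
= 3.81 / (0.18 * 1.5 * 50)
= 0.2822 FPU/mL

0.2822 FPU/mL


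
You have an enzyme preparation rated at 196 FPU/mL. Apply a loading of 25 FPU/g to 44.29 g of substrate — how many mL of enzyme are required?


V = dosage * m_sub / activity
V = 25 * 44.29 / 196
V = 5.6492 mL

5.6492 mL


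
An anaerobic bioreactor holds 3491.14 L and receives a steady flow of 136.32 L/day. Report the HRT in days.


HRT = V / Q
= 3491.14 / 136.32
= 25.6099 days

25.6099 days


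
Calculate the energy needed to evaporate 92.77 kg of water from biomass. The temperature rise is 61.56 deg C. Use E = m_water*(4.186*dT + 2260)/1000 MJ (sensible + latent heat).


E = m_water * (4.186 * dT + 2260) / 1000
= 92.77 * (4.186 * 61.56 + 2260) / 1000
= 233.5661 MJ

233.5661 MJ


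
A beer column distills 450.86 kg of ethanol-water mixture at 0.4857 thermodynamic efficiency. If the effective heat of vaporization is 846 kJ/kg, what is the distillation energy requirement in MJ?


E = m * 846 / (eta * 1000)
= 450.86 * 846 / (0.4857 * 1000)
= 785.3151 MJ

785.3151 MJ


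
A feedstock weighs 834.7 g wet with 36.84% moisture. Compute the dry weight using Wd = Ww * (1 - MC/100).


Wd = Ww * (1 - MC/100)
= 834.7 * (1 - 36.84/100)
= 527.1965 g

527.1965 g


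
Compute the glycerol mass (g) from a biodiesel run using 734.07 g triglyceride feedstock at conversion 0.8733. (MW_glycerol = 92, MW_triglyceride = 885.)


glycerol = oil * conv * (92/885)
= 734.07 * 0.8733 * 92 / 885
= 66.6416 g

66.6416 g


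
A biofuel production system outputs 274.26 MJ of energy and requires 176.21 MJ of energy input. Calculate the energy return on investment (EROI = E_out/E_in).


EROI = E_out / E_in
= 274.26 / 176.21
= 1.5564

1.5564


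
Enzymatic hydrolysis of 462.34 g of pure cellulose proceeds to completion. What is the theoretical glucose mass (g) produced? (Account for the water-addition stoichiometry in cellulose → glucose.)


glucose = cellulose * 180/162
= 462.34 * 180/162
= 513.7111 g

513.7111 g


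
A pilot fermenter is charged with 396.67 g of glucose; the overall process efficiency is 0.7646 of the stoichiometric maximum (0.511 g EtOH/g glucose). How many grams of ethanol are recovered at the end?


Actual ethanol: m = 0.511 * 396.67 * 0.7646
m = 154.9832 g

154.9832 g


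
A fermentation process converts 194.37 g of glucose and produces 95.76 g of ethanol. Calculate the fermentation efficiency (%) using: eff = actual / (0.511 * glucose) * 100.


Fermentation efficiency = (actual / (0.511 * glucose)) * 100
= (95.76 / (0.511 * 194.37)) * 100
= 96.4126%

96.4126%


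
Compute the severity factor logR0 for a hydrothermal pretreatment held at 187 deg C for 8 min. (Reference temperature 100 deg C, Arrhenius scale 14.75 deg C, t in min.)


logR0 = log10(t * exp((T - 100) / 14.75))
= log10(8 * exp((187 - 100) / 14.75))
= 3.4647

3.4647


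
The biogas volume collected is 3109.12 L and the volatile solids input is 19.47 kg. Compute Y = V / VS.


Y = V / VS
= 3109.12 / 19.47
= 159.6877 L/kg VS

159.6877 L/kg VS


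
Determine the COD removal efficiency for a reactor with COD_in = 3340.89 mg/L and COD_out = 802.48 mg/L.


eta = (COD_in - COD_out) / COD_in * 100
= (3340.89 - 802.48) / 3340.89 * 100
= 75.9801%

75.9801%


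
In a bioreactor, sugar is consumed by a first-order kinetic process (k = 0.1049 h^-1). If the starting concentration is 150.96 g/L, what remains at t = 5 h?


S = S0 * exp(-k * t)
S = 150.96 * exp(-0.1049 * 5)
S = 89.3459 g/L

89.3459 g/L


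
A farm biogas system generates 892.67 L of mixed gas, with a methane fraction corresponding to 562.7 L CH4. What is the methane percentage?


CH4% = V_CH4 / V_total * 100
= 562.7 / 892.67 * 100
= 63.0356%

63.0356%


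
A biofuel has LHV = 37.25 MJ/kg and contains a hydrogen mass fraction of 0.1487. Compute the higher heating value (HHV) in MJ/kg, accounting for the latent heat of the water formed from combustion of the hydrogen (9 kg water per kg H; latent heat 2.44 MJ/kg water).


HHV = LHV + H_frac * 9 * 2.44
= 37.25 + 0.1487 * 9 * 2.44
= 40.5155 MJ/kg

40.5155 MJ/kg


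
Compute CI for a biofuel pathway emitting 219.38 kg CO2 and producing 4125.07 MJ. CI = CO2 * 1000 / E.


CI = CO2 * 1000 / E
= 219.38 * 1000 / 4125.07
= 53.1821 g CO2/MJ

53.1821 g CO2/MJ


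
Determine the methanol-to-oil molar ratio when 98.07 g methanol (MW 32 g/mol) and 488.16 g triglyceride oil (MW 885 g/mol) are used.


Molar ratio = n_MeOH / n_oil = (MeOH/32) / (oil/885) = (MeOH * 885) / (32 * oil)
= (98.07 * 885) / (32 * 488.16)
= 5.5561

5.5561


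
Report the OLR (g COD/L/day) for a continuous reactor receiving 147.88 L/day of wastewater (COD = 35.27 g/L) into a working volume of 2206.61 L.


OLR = Q * S / V
= 147.88 * 35.27 / 2206.61
= 2.3637 g/L/day

2.3637 g/L/day


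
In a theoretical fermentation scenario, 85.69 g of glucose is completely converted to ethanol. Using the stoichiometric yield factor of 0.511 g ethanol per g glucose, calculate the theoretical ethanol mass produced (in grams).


Theoretical ethanol yield: m_EtOH = 0.511 * m_glucose
m_EtOH = 0.511 * 85.69 = 43.7876 g

43.7876 g


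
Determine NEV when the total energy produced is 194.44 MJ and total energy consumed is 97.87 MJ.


NEV = E_out - E_in
= 194.44 - 97.87
= 96.5700 MJ

96.5700 MJ


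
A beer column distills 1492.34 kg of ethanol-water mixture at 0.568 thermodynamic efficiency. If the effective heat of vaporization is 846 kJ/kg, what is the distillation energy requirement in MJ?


E = m * 846 / (eta * 1000)
= 1492.34 * 846 / (0.568 * 1000)
= 2222.7458 MJ

2222.7458 MJ


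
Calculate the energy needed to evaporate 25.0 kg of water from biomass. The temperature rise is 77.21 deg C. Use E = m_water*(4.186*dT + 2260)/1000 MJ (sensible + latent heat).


E = m_water * (4.186 * dT + 2260) / 1000
= 25.0 * (4.186 * 77.21 + 2260) / 1000
= 64.5800 MJ

64.5800 MJ


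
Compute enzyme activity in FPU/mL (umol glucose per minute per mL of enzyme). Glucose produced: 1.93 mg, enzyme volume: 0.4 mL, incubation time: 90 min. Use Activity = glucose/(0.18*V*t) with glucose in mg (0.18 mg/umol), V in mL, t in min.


Activity = glucose_mg / (0.18 mg/umol * V_mL * t_min)
= 1.93 / (0.18 * 0.4 * 90)
= 0.2978 FPU/mL

0.2978 FPU/mL


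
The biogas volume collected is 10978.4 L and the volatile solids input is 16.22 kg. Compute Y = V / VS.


Y = V / VS
= 10978.4 / 16.22
= 676.8434 L/kg VS

676.8434 L/kg VS


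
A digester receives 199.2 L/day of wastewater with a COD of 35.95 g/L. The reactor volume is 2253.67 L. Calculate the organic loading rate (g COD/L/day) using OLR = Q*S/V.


OLR = Q * S / V
= 199.2 * 35.95 / 2253.67
= 3.1776 g/L/day

3.1776 g/L/day


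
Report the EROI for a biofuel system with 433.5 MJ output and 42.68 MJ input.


EROI = E_out / E_in
= 433.5 / 42.68
= 10.1570

10.1570


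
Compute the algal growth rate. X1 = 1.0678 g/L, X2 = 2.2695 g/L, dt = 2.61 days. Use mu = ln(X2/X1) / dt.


mu = ln(X2/X1) / dt
= ln(2.2695/1.0678) / 2.61
= 0.2889 per day

0.2889 per day


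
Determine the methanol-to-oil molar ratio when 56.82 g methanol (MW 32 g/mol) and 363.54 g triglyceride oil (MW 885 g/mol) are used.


Molar ratio = n_MeOH / n_oil = (MeOH/32) / (oil/885) = (MeOH * 885) / (32 * oil)
= (56.82 * 885) / (32 * 363.54)
= 4.3226

4.3226


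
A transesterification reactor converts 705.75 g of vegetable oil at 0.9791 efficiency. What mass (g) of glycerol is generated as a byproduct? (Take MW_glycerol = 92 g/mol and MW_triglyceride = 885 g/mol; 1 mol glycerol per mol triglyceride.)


glycerol = oil * conv * (92/885)
= 705.75 * 0.9791 * 92 / 885
= 71.8328 g

71.8328 g


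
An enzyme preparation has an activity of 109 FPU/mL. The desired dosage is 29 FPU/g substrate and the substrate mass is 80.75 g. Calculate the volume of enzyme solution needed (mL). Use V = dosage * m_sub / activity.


V = dosage * m_sub / activity
V = 29 * 80.75 / 109
V = 21.4839 mL

21.4839 mL


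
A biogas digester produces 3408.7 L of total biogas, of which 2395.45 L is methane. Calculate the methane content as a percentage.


CH4% = V_CH4 / V_total * 100
= 2395.45 / 3408.7 * 100
= 70.2746%

70.2746%


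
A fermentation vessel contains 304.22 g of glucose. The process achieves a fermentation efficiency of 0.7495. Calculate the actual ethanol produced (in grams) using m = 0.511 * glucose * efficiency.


Actual ethanol: m = 0.511 * 304.22 * 0.7495
m = 116.5146 g

116.5146 g


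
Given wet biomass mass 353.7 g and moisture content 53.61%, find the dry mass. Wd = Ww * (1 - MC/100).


Wd = Ww * (1 - MC/100)
= 353.7 * (1 - 53.61/100)
= 164.0814 g

164.0814 g


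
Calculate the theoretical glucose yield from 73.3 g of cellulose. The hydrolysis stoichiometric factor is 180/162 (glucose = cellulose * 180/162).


glucose = cellulose * 180/162
= 73.3 * 180/162
= 81.4444 g

81.4444 g


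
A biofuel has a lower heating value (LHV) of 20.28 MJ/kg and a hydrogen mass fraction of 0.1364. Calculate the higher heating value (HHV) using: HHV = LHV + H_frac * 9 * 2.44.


HHV = LHV + H_frac * 9 * 2.44
= 20.28 + 0.1364 * 9 * 2.44
= 23.2753 MJ/kg

23.2753 MJ/kg


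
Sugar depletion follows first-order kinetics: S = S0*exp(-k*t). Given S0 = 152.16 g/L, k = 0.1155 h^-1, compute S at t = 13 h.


S = S0 * exp(-k * t)
S = 152.16 * exp(-0.1155 * 13)
S = 33.9006 g/L

33.9006 g/L


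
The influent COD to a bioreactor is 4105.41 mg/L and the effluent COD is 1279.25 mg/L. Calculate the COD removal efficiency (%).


eta = (COD_in - COD_out) / COD_in * 100
= (4105.41 - 1279.25) / 4105.41 * 100
= 68.8399%

68.8399%


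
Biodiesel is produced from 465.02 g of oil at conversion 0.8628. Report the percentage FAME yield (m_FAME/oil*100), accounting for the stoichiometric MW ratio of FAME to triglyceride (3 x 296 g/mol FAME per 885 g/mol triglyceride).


m_FAME = oil * conv * (3 * 296 / 885) = oil * conv * (888/885)
= 465.02 * 0.8628 * 888 / 885
= 402.5793 g
Y = m_FAME / oil * 100 = conv * (888/885) * 100
= 0.8628 * 888 / 885 * 100
= 86.57%

86.57%


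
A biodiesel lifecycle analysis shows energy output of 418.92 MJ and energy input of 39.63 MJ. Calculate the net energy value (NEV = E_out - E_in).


NEV = E_out - E_in
= 418.92 - 39.63
= 379.2900 MJ

379.2900 MJ


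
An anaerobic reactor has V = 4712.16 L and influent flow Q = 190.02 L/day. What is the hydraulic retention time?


HRT = V / Q
= 4712.16 / 190.02
= 24.7982 days

24.7982 days


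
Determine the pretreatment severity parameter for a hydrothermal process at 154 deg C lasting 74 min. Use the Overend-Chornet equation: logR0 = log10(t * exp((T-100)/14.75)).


logR0 = log10(t * exp((T - 100) / 14.75))
= log10(74 * exp((154 - 100) / 14.75))
= 3.4592

3.4592


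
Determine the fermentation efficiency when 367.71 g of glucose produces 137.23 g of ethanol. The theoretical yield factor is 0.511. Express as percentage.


Fermentation efficiency = (actual / (0.511 * glucose)) * 100
= (137.23 / (0.511 * 367.71)) * 100
= 73.0336%

73.0336%


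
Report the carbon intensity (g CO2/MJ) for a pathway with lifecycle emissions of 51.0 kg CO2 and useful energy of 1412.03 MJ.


CI = CO2 * 1000 / E
= 51.0 * 1000 / 1412.03
= 36.1182 g CO2/MJ

36.1182 g CO2/MJ


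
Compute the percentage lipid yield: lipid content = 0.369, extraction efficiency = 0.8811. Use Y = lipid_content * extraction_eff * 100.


Y = lipid_content * extraction_eff * 100
= 0.369 * 0.8811 * 100
= 32.5126%

32.5126%


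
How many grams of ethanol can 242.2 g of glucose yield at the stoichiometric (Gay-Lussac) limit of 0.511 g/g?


Theoretical ethanol yield: m_EtOH = 0.511 * m_glucose
m_EtOH = 0.511 * 242.2 = 123.7642 g

123.7642 g


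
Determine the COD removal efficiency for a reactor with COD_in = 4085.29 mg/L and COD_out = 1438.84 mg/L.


eta = (COD_in - COD_out) / COD_in * 100
= (4085.29 - 1438.84) / 4085.29 * 100
= 64.7800%

64.7800%


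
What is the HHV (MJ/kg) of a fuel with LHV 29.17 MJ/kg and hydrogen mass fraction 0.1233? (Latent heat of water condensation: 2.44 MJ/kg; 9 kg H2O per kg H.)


HHV = LHV + H_frac * 9 * 2.44
= 29.17 + 0.1233 * 9 * 2.44
= 31.8777 MJ/kg

31.8777 MJ/kg


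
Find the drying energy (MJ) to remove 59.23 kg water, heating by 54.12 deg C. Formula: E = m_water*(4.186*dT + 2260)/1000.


E = m_water * (4.186 * dT + 2260) / 1000
= 59.23 * (4.186 * 54.12 + 2260) / 1000
= 147.2781 MJ

147.2781 MJ


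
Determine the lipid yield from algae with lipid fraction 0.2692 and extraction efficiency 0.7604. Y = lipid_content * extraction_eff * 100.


Y = lipid_content * extraction_eff * 100
= 0.2692 * 0.7604 * 100
= 20.4700%

20.4700%


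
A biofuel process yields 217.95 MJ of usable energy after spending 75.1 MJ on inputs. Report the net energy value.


NEV = E_out - E_in
= 217.95 - 75.1
= 142.8500 MJ

142.8500 MJ


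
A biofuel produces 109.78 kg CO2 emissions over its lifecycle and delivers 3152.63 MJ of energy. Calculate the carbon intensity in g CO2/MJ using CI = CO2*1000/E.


CI = CO2 * 1000 / E
= 109.78 * 1000 / 3152.63
= 34.8217 g CO2/MJ

34.8217 g CO2/MJ


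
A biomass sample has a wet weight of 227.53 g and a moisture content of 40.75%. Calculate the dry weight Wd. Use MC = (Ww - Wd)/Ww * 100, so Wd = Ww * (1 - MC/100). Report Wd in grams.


Wd = Ww * (1 - MC/100)
= 227.53 * (1 - 40.75/100)
= 134.8115 g

134.8115 g


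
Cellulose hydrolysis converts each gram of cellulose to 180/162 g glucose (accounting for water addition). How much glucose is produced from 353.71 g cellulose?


glucose = cellulose * 180/162
= 353.71 * 180/162
= 393.0111 g

393.0111 g


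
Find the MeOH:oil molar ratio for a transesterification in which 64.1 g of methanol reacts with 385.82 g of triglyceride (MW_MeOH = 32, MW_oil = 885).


Molar ratio = n_MeOH / n_oil = (MeOH/32) / (oil/885) = (MeOH * 885) / (32 * oil)
= (64.1 * 885) / (32 * 385.82)
= 4.5948

4.5948


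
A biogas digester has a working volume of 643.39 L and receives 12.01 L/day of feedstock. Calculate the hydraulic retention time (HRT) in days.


HRT = V / Q
= 643.39 / 12.01
= 53.5712 days

53.5712 days


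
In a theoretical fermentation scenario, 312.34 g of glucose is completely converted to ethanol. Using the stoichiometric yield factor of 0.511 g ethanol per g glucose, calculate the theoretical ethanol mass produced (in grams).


Theoretical ethanol yield: m_EtOH = 0.511 * m_glucose
m_EtOH = 0.511 * 312.34 = 159.6057 g

159.6057 g


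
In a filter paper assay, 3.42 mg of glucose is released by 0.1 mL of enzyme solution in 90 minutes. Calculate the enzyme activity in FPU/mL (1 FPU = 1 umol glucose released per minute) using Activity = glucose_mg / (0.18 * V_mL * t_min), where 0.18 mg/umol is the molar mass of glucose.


Activity = glucose_mg / (0.18 mg/umol * V_mL * t_min)
= 3.42 / (0.18 * 0.1 * 90)
= 2.1111 FPU/mL

2.1111 FPU/mL


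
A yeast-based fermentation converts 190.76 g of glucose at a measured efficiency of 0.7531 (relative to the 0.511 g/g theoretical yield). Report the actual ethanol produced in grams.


Actual ethanol: m = 0.511 * 190.76 * 0.7531
m = 73.4110 g

73.4110 g


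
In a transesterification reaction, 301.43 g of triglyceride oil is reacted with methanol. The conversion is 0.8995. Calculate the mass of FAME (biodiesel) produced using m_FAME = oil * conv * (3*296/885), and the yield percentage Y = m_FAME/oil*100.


m_FAME = oil * conv * (3 * 296 / 885) = oil * conv * (888/885)
= 301.43 * 0.8995 * 888 / 885
= 272.0554 g
Y = m_FAME / oil * 100 = conv * (888/885) * 100
= 0.8995 * 888 / 885 * 100
= 90.25%

272.0554 g FAME; Y = 90.25%


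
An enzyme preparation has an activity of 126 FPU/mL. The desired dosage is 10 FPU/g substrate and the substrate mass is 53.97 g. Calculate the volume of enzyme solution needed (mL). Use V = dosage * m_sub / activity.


V = dosage * m_sub / activity
V = 10 * 53.97 / 126
V = 4.2833 mL

4.2833 mL


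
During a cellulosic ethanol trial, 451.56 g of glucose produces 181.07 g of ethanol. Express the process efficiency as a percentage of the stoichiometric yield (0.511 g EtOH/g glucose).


Fermentation efficiency = (actual / (0.511 * glucose)) * 100
= (181.07 / (0.511 * 451.56)) * 100
= 78.4712%

78.4712%


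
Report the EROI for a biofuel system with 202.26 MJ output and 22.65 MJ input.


EROI = E_out / E_in
= 202.26 / 22.65
= 8.9298

8.9298


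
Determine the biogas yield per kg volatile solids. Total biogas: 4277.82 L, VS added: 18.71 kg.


Y = V / VS
= 4277.82 / 18.71
= 228.6382 L/kg VS

228.6382 L/kg VS


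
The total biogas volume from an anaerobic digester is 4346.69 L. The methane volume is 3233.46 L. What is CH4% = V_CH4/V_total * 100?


CH4% = V_CH4 / V_total * 100
= 3233.46 / 4346.69 * 100
= 74.3890%

74.3890%


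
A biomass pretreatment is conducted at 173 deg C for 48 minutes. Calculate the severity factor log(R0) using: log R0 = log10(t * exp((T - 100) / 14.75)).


logR0 = log10(t * exp((T - 100) / 14.75))
= log10(48 * exp((173 - 100) / 14.75))
= 3.8306

3.8306


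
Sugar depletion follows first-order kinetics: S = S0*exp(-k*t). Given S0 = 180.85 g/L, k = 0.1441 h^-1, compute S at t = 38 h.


S = S0 * exp(-k * t)
S = 180.85 * exp(-0.1441 * 38)
S = 0.7572 g/L

0.7572 g/L


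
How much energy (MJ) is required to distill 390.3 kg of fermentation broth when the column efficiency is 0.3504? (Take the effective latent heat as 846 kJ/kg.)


E = m * 846 / (eta * 1000)
= 390.3 * 846 / (0.3504 * 1000)
= 942.3339 MJ

942.3339 MJ


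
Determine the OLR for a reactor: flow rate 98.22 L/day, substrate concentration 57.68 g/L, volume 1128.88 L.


OLR = Q * S / V
= 98.22 * 57.68 / 1128.88
= 5.0185 g/L/day

5.0185 g/L/day


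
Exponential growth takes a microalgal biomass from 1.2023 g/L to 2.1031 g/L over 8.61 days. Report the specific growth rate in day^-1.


mu = ln(X2/X1) / dt
= ln(2.1031/1.2023) / 8.61
= 0.0649 per day

0.0649 per day


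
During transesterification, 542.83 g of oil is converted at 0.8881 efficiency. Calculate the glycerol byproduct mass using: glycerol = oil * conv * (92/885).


glycerol = oil * conv * (92/885)
= 542.83 * 0.8881 * 92 / 885
= 50.1153 g

50.1153 g


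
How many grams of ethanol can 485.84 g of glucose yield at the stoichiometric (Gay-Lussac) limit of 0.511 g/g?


Theoretical ethanol yield: m_EtOH = 0.511 * m_glucose
m_EtOH = 0.511 * 485.84 = 248.2642 g

248.2642 g


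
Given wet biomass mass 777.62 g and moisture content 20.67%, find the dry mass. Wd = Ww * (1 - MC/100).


Wd = Ww * (1 - MC/100)
= 777.62 * (1 - 20.67/100)
= 616.8859 g

616.8859 g


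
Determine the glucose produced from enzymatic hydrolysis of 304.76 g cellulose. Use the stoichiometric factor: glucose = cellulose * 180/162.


glucose = cellulose * 180/162
= 304.76 * 180/162
= 338.6222 g

338.6222 g


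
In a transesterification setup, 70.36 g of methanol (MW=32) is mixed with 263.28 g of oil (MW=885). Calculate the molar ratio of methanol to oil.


Molar ratio = n_MeOH / n_oil = (MeOH/32) / (oil/885) = (MeOH * 885) / (32 * oil)
= (70.36 * 885) / (32 * 263.28)
= 7.3910

7.3910


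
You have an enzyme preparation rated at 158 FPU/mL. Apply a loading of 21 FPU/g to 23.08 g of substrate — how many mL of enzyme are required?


V = dosage * m_sub / activity
V = 21 * 23.08 / 158
V = 3.0676 mL

3.0676 mL


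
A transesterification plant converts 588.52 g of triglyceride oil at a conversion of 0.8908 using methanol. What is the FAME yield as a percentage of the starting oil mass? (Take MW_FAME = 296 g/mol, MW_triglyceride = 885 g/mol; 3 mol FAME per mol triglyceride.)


m_FAME = oil * conv * (3 * 296 / 885) = oil * conv * (888/885)
= 588.52 * 0.8908 * 888 / 885
= 526.0307 g
Y = m_FAME / oil * 100 = conv * (888/885) * 100
= 0.8908 * 888 / 885 * 100
= 89.38%

89.38%


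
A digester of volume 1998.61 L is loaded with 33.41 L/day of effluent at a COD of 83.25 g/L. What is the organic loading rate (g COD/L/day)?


OLR = Q * S / V
= 33.41 * 83.25 / 1998.61
= 1.3917 g/L/day

1.3917 g/L/day


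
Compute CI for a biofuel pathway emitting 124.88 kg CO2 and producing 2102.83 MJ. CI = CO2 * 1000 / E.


CI = CO2 * 1000 / E
= 124.88 * 1000 / 2102.83
= 59.3866 g CO2/MJ

59.3866 g CO2/MJ


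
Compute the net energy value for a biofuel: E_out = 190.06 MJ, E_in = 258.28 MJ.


NEV = E_out - E_in
= 190.06 - 258.28
= -68.2200 MJ

-68.2200 MJ


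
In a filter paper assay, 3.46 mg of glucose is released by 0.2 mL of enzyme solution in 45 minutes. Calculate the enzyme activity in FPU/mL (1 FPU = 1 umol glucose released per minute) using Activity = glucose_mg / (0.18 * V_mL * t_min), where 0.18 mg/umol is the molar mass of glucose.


Activity = glucose_mg / (0.18 mg/umol * V_mL * t_min)
= 3.46 / (0.18 * 0.2 * 45)
= 2.1358 FPU/mL

2.1358 FPU/mL


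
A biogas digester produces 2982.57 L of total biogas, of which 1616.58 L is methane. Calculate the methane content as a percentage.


CH4% = V_CH4 / V_total * 100
= 1616.58 / 2982.57 * 100
= 54.2009%

54.2009%


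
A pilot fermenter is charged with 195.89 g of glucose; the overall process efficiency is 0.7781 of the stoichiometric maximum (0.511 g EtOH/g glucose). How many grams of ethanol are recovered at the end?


Actual ethanol: m = 0.511 * 195.89 * 0.7781
m = 77.8876 g

77.8876 g


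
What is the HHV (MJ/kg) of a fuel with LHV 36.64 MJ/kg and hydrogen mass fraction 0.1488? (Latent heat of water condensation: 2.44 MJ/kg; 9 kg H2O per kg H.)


HHV = LHV + H_frac * 9 * 2.44
= 36.64 + 0.1488 * 9 * 2.44
= 39.9076 MJ/kg

39.9076 MJ/kg


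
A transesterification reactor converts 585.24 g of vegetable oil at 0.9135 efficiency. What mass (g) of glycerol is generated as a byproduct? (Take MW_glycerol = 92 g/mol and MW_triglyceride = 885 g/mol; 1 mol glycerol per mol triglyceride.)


glycerol = oil * conv * (92/885)
= 585.24 * 0.9135 * 92 / 885
= 55.5760 g

55.5760 g


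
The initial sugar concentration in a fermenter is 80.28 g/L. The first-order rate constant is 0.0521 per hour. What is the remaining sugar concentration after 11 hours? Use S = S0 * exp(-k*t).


S = S0 * exp(-k * t)
S = 80.28 * exp(-0.0521 * 11)
S = 45.2599 g/L

45.2599 g/L


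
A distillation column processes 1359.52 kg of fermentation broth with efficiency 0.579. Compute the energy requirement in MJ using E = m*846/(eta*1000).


E = m * 846 / (eta * 1000)
= 1359.52 * 846 / (0.579 * 1000)
= 1986.4489 MJ

1986.4489 MJ


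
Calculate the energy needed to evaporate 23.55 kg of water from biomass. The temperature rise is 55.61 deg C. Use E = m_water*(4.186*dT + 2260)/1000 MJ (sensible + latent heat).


E = m_water * (4.186 * dT + 2260) / 1000
= 23.55 * (4.186 * 55.61 + 2260) / 1000
= 58.7051 MJ

58.7051 MJ


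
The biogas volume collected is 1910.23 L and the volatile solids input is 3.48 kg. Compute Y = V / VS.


Y = V / VS
= 1910.23 / 3.48
= 548.9167 L/kg VS

548.9167 L/kg VS


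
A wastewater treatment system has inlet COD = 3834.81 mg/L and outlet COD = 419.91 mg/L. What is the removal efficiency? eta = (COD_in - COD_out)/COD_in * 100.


eta = (COD_in - COD_out) / COD_in * 100
= (3834.81 - 419.91) / 3834.81 * 100
= 89.0500%

89.0500%


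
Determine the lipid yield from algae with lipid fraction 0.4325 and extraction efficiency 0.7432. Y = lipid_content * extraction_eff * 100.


Y = lipid_content * extraction_eff * 100
= 0.4325 * 0.7432 * 100
= 32.1434%

32.1434%


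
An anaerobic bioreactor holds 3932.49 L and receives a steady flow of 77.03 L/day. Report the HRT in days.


HRT = V / Q
= 3932.49 / 77.03
= 51.0514 days

51.0514 days


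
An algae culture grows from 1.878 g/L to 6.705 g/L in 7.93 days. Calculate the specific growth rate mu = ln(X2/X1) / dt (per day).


mu = ln(X2/X1) / dt
= ln(6.705/1.878) / 7.93
= 0.1605 per day

0.1605 per day


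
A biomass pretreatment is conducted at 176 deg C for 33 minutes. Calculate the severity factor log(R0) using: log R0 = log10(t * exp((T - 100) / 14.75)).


logR0 = log10(t * exp((T - 100) / 14.75))
= log10(33 * exp((176 - 100) / 14.75))
= 3.7562

3.7562


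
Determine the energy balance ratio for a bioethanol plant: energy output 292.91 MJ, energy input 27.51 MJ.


EROI = E_out / E_in
= 292.91 / 27.51
= 10.6474

10.6474


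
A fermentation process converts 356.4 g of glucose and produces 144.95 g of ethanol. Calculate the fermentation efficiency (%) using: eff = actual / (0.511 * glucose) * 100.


Fermentation efficiency = (actual / (0.511 * glucose)) * 100
= (144.95 / (0.511 * 356.4)) * 100
= 79.5902%

79.5902%


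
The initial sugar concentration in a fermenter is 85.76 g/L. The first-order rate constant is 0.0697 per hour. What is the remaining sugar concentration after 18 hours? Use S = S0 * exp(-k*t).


S = S0 * exp(-k * t)
S = 85.76 * exp(-0.0697 * 18)
S = 24.4579 g/L

24.4579 g/L


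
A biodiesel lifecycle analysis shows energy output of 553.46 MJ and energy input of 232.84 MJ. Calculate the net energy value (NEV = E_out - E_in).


NEV = E_out - E_in
= 553.46 - 232.84
= 320.6200 MJ

320.6200 MJ


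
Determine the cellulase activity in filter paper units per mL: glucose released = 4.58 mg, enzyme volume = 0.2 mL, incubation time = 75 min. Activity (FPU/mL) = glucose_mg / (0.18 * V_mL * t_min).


Activity = glucose_mg / (0.18 mg/umol * V_mL * t_min)
= 4.58 / (0.18 * 0.2 * 75)
= 1.6963 FPU/mL

1.6963 FPU/mL


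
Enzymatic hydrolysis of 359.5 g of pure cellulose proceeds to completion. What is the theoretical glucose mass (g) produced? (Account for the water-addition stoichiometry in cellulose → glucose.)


glucose = cellulose * 180/162
= 359.5 * 180/162
= 399.4444 g

399.4444 g


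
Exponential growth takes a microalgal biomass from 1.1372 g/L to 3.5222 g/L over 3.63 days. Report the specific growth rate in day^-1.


mu = ln(X2/X1) / dt
= ln(3.5222/1.1372) / 3.63
= 0.3114 per day

0.3114 per day


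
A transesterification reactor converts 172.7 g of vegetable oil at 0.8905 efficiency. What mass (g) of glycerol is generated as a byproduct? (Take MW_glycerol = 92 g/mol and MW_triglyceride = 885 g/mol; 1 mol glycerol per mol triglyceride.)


glycerol = oil * conv * (92/885)
= 172.7 * 0.8905 * 92 / 885
= 15.9871 g

15.9871 g


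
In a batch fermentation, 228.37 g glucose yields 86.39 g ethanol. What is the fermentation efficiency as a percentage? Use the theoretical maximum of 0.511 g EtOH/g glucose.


Fermentation efficiency = (actual / (0.511 * glucose)) * 100
= (86.39 / (0.511 * 228.37)) * 100
= 74.0293%

74.0293%


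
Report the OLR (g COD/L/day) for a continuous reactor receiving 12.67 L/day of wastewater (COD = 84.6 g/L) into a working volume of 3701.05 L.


OLR = Q * S / V
= 12.67 * 84.6 / 3701.05
= 0.2896 g/L/day

0.2896 g/L/day


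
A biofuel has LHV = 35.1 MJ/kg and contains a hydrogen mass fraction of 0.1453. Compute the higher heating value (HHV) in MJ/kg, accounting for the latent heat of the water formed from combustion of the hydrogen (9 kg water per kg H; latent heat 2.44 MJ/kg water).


HHV = LHV + H_frac * 9 * 2.44
= 35.1 + 0.1453 * 9 * 2.44
= 38.2908 MJ/kg

38.2908 MJ/kg


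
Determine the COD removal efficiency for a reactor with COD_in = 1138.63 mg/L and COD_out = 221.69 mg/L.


eta = (COD_in - COD_out) / COD_in * 100
= (1138.63 - 221.69) / 1138.63 * 100
= 80.5301%

80.5301%


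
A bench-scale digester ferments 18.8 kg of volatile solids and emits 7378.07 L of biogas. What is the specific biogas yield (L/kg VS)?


Y = V / VS
= 7378.07 / 18.8
= 392.4505 L/kg VS

392.4505 L/kg VS


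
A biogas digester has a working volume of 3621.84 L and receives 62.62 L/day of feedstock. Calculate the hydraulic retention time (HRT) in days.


HRT = V / Q
= 3621.84 / 62.62
= 57.8384 days

57.8384 days


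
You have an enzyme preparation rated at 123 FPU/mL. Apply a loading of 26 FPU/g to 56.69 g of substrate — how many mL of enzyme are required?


V = dosage * m_sub / activity
V = 26 * 56.69 / 123
V = 11.9833 mL

11.9833 mL


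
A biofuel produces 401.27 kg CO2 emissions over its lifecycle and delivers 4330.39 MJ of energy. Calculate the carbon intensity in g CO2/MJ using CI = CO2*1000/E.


CI = CO2 * 1000 / E
= 401.27 * 1000 / 4330.39
= 92.6637 g CO2/MJ

92.6637 g CO2/MJ


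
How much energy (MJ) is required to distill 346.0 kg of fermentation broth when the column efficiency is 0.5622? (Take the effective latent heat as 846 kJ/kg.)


E = m * 846 / (eta * 1000)
= 346.0 * 846 / (0.5622 * 1000)
= 520.6617 MJ

520.6617 MJ


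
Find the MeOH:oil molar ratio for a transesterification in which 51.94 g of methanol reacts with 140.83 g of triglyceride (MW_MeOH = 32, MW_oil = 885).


Molar ratio = n_MeOH / n_oil = (MeOH/32) / (oil/885) = (MeOH * 885) / (32 * oil)
= (51.94 * 885) / (32 * 140.83)
= 10.2000

10.2000


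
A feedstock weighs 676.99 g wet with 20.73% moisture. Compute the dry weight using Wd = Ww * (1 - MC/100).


Wd = Ww * (1 - MC/100)
= 676.99 * (1 - 20.73/100)
= 536.6500 g

536.6500 g


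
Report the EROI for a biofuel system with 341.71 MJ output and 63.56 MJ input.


EROI = E_out / E_in
= 341.71 / 63.56
= 5.3762

5.3762


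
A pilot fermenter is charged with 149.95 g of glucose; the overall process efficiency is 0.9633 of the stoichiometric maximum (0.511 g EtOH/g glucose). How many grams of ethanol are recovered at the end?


Actual ethanol: m = 0.511 * 149.95 * 0.9633
m = 73.8123 g

73.8123 g


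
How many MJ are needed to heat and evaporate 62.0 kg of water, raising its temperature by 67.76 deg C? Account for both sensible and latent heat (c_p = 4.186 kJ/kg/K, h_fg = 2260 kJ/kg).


E = m_water * (4.186 * dT + 2260) / 1000
= 62.0 * (4.186 * 67.76 + 2260) / 1000
= 157.7059 MJ

157.7059 MJ


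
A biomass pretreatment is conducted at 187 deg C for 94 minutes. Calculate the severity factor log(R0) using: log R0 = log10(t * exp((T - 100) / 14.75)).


logR0 = log10(t * exp((T - 100) / 14.75))
= log10(94 * exp((187 - 100) / 14.75))
= 4.5347

4.5347


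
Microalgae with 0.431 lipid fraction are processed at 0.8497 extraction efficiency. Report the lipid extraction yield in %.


Y = lipid_content * extraction_eff * 100
= 0.431 * 0.8497 * 100
= 36.6221%

36.6221%


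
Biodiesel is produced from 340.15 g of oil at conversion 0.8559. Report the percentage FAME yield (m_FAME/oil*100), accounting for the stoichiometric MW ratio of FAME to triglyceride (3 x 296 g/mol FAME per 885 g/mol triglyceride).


m_FAME = oil * conv * (3 * 296 / 885) = oil * conv * (888/885)
= 340.15 * 0.8559 * 888 / 885
= 292.1213 g
Y = m_FAME / oil * 100 = conv * (888/885) * 100
= 0.8559 * 888 / 885 * 100
= 85.88%

85.88%


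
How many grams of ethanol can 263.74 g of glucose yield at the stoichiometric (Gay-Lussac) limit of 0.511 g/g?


Theoretical ethanol yield: m_EtOH = 0.511 * m_glucose
m_EtOH = 0.511 * 263.74 = 134.7711 g

134.7711 g


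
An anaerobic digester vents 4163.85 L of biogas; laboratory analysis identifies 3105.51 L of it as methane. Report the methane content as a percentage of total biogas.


CH4% = V_CH4 / V_total * 100
= 3105.51 / 4163.85 * 100
= 74.5827%

74.5827%


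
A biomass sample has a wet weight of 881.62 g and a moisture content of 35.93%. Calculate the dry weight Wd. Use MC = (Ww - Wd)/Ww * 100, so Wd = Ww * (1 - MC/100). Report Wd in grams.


Wd = Ww * (1 - MC/100)
= 881.62 * (1 - 35.93/100)
= 564.8539 g

564.8539 g


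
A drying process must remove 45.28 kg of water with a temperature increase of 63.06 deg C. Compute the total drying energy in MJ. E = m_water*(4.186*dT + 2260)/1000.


E = m_water * (4.186 * dT + 2260) / 1000
= 45.28 * (4.186 * 63.06 + 2260) / 1000
= 114.2853 MJ

114.2853 MJ


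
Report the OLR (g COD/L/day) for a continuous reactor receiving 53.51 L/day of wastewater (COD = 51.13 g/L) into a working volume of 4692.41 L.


OLR = Q * S / V
= 53.51 * 51.13 / 4692.41
= 0.5831 g/L/day

0.5831 g/L/day


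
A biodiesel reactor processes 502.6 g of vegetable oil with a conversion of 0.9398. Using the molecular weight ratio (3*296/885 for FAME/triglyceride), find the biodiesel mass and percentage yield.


m_FAME = oil * conv * (3 * 296 / 885) = oil * conv * (888/885)
= 502.6 * 0.9398 * 888 / 885
= 473.9446 g
Y = m_FAME / oil * 100 = conv * (888/885) * 100
= 0.9398 * 888 / 885 * 100
= 94.30%

473.9446 g FAME; Y = 94.30%


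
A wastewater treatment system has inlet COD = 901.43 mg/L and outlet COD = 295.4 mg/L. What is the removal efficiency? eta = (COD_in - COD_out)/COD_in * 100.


eta = (COD_in - COD_out) / COD_in * 100
= (901.43 - 295.4) / 901.43 * 100
= 67.2298%

67.2298%


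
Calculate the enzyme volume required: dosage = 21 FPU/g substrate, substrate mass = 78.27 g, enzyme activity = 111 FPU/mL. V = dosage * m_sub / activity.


V = dosage * m_sub / activity
V = 21 * 78.27 / 111
V = 14.8078 mL

14.8078 mL


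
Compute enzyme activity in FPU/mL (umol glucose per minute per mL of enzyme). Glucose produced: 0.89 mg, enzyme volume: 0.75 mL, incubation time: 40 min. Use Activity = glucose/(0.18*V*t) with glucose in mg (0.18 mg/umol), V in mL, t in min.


Activity = glucose_mg / (0.18 mg/umol * V_mL * t_min)
= 0.89 / (0.18 * 0.75 * 40)
= 0.1648 FPU/mL

0.1648 FPU/mL


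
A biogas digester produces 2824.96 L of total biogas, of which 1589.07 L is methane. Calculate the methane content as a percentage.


CH4% = V_CH4 / V_total * 100
= 1589.07 / 2824.96 * 100
= 56.2511%

56.2511%


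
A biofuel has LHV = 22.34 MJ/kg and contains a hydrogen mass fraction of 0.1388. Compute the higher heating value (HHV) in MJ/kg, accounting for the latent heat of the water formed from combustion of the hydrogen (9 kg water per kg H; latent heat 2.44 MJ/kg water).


HHV = LHV + H_frac * 9 * 2.44
= 22.34 + 0.1388 * 9 * 2.44
= 25.3880 MJ/kg

25.3880 MJ/kg


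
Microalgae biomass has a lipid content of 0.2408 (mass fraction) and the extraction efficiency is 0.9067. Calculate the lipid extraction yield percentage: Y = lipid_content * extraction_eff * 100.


Y = lipid_content * extraction_eff * 100
= 0.2408 * 0.9067 * 100
= 21.8333%

21.8333%


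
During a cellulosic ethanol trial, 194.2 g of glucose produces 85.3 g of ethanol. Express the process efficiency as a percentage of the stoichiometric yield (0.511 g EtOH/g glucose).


Fermentation efficiency = (actual / (0.511 * glucose)) * 100
= (85.3 / (0.511 * 194.2)) * 100
= 85.9565%

85.9565%


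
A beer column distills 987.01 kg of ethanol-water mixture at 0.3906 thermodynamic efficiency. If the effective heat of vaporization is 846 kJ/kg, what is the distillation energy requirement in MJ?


E = m * 846 / (eta * 1000)
= 987.01 * 846 / (0.3906 * 1000)
= 2137.7636 MJ

2137.7636 MJ


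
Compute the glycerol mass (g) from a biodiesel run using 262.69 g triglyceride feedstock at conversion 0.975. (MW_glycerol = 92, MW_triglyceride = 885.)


glycerol = oil * conv * (92/885)
= 262.69 * 0.975 * 92 / 885
= 26.6252 g

26.6252 g


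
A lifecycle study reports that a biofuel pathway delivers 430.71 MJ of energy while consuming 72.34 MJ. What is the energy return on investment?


EROI = E_out / E_in
= 430.71 / 72.34
= 5.9540

5.9540


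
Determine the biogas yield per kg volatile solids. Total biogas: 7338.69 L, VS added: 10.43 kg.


Y = V / VS
= 7338.69 / 10.43
= 703.6136 L/kg VS

703.6136 L/kg VS


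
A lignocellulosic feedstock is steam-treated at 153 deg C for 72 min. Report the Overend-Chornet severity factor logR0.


logR0 = log10(t * exp((T - 100) / 14.75))
= log10(72 * exp((153 - 100) / 14.75))
= 3.4178

3.4178


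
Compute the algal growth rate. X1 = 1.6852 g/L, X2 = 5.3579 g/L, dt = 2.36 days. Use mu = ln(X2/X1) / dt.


mu = ln(X2/X1) / dt
= ln(5.3579/1.6852) / 2.36
= 0.4901 per day

0.4901 per day


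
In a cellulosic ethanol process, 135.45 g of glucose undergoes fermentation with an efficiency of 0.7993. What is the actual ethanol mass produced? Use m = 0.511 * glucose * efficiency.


Actual ethanol: m = 0.511 * 135.45 * 0.7993
m = 55.3235 g

55.3235 g


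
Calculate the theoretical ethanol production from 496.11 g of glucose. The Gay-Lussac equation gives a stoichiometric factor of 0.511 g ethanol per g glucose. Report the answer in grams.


Theoretical ethanol yield: m_EtOH = 0.511 * m_glucose
m_EtOH = 0.511 * 496.11 = 253.5122 g

253.5122 g


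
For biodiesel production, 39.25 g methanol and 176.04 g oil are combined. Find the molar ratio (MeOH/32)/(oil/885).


Molar ratio = n_MeOH / n_oil = (MeOH/32) / (oil/885) = (MeOH * 885) / (32 * oil)
= (39.25 * 885) / (32 * 176.04)
= 6.1663

6.1663


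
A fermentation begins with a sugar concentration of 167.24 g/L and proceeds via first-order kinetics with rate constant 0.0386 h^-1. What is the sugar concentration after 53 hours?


S = S0 * exp(-k * t)
S = 167.24 * exp(-0.0386 * 53)
S = 21.6202 g/L

21.6202 g/L


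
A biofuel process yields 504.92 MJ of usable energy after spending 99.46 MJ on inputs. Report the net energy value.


NEV = E_out - E_in
= 504.92 - 99.46
= 405.4600 MJ

405.4600 MJ


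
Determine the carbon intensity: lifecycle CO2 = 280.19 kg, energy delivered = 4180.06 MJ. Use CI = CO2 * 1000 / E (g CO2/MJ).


CI = CO2 * 1000 / E
= 280.19 * 1000 / 4180.06
= 67.0301 g CO2/MJ

67.0301 g CO2/MJ


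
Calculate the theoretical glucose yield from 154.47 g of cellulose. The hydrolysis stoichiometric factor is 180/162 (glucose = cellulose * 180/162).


glucose = cellulose * 180/162
= 154.47 * 180/162
= 171.6333 g

171.6333 g


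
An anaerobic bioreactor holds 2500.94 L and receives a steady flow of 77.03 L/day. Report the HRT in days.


HRT = V / Q
= 2500.94 / 77.03
= 32.4671 days

32.4671 days


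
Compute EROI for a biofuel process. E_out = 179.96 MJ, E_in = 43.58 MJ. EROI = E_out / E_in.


EROI = E_out / E_in
= 179.96 / 43.58
= 4.1294

4.1294


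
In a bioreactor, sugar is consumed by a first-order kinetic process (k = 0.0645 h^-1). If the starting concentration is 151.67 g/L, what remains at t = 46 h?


S = S0 * exp(-k * t)
S = 151.67 * exp(-0.0645 * 46)
S = 7.8046 g/L

7.8046 g/L


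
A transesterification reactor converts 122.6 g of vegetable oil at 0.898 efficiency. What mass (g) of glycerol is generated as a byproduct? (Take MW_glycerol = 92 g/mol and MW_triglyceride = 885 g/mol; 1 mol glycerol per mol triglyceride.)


glycerol = oil * conv * (92/885)
= 122.6 * 0.898 * 92 / 885
= 11.4449 g

11.4449 g
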